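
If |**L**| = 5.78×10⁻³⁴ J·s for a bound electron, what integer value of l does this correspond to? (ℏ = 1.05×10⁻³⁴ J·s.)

l = 5

Dividing by ℏ: |L|/ℏ ≈ 5.505.
(|L|/ℏ)² = l(l+1) ≈ 30.30 ⇒ l = 5.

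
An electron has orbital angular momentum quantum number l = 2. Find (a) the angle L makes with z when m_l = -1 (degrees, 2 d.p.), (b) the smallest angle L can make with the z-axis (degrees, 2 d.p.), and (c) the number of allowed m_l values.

θ(m_l=-1) ≈ 114.09°; θ_min ≈ 35.26°; 5 values

For m_l = -1: cos θ = -1/√6, θ ≈ 114.09°.
cos θ_min = 2/√6, so θ_min ≈ 35.26°.
There are 2l+1 = 5 values of m_l.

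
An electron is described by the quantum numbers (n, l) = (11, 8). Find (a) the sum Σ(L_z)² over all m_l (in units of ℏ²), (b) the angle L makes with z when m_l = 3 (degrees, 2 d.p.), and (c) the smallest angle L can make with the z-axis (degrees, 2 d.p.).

Σ m_l² = 408, so Σ(L_z)² = 408 ℏ².
For m_l = 3: cos θ = 3/√72, θ ≈ 69.30°.
cos θ_min = 8/√72, so θ_min ≈ 19.47°.

Σ(L_z)² = 408 ℏ²; θ(m_l=3) ≈ 69.30°; θ_min ≈ 19.47°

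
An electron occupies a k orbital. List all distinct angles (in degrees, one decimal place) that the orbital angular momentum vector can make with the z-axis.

θ ∈ {20.7°, 36.7°, 48.1°, 57.7°, 66.4°, 74.5°, 82.3°, 90.0°, 97.7°, 105.5°, 113.6°, 122.3°, 131.9°, 143.3°, 159.3°}

For a k orbital, l = 7.
|L| = √(l(l+1)) ℏ = 2√14 ℏ.
cos θ = m_l/√56 for each m_l ∈ {-7, -6, -5, -4, -3, -2, -1, 0, 1, 2, 3, 4, 5, 6, 7}.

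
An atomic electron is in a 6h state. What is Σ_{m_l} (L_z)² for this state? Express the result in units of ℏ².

Σ(L_z)² = 110 ℏ²

For 6h, l = 5.
m_l ∈ {-5, -4, -3, -2, -1, 0, 1, 2, 3, 4, 5}.
Summing m² from −5 to 5: Σ m_l² = 110.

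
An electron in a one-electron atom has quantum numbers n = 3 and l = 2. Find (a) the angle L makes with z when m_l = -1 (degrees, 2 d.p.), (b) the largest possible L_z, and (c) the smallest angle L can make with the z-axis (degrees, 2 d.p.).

θ(m_l=-1) ≈ 114.09°; L_z,max = 2ℏ; θ_min ≈ 35.26°

For m_l = -1: cos θ = -1/√6, θ ≈ 114.09°.
L_z,max = lℏ = 2ℏ.
cos θ_min = 2/√6, so θ_min ≈ 35.26°.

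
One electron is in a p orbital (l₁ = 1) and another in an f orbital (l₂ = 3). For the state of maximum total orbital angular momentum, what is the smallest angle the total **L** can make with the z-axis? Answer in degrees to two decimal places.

The total orbital quantum number L ranges from |l₁ − l₂| to l₁ + l₂ in integer steps.
Allowed values: L = 2, 3, 4.
The maximum is L = 4, with |L_tot| = ℏ√(4·5) = 2√5 ℏ.
The minimum angle with z is arccos(4/√20) ≈ 26.57°.

θ_min ≈ 26.57°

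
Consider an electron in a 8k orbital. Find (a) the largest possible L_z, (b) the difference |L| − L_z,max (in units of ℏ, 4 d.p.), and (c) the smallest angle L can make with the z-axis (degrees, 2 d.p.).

The 8k subshell has l = 7.
L_z,max = lℏ = 7ℏ.
|L| − L_z,max = (2√14 − 7)ℏ ≈ 0.4833ℏ.
cos θ_min = 7/√56, so θ_min ≈ 20.70°.

L_z,max = 7ℏ; |L|−L_z,max ≈ 0.4833ℏ; θ_min ≈ 20.70°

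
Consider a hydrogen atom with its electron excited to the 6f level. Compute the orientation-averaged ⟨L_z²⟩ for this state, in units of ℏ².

The 6f level has l = 3.
m_l runs from −3 to 3, i.e. {-3, -2, -1, 0, 1, 2, 3}.
⟨L_z²⟩ = ℏ²·(Σ m_l²)/(2l+1) = ℏ²·28/7 = 4ℏ².

⟨L_z²⟩ = 4 ℏ²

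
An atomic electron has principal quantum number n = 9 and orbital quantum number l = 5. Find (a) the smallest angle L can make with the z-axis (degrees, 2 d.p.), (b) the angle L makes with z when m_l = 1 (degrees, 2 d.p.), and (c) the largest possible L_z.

θ_min ≈ 24.09°; θ(m_l=1) ≈ 79.48°; L_z,max = 5ℏ

cos θ_min = 5/√30, so θ_min ≈ 24.09°.
For m_l = 1: cos θ = 1/√30, θ ≈ 79.48°.
L_z,max = lℏ = 5ℏ.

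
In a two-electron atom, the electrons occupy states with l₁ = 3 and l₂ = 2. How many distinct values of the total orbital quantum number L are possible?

The total orbital quantum number L ranges from |l₁ − l₂| to l₁ + l₂ in integer steps.
L ∈ {1, 2, 3, 4, 5}.
That is 5 values.

5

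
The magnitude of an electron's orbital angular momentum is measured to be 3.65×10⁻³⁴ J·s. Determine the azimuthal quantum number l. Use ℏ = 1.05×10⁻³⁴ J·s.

Dividing by ℏ: |L|/ℏ ≈ 3.476.
(|L|/ℏ)² = l(l+1) ≈ 12.08 ⇒ l = 3.

l = 3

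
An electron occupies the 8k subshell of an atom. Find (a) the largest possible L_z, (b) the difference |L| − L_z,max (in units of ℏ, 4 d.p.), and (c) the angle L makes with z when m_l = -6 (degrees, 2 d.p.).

L_z,max = 7ℏ; |L|−L_z,max ≈ 0.4833ℏ; θ(m_l=-6) ≈ 143.30°

The 8k subshell has l = 7.
L_z,max = lℏ = 7ℏ.
|L| − L_z,max = (2√14 − 7)ℏ ≈ 0.4833ℏ.
For m_l = -6: cos θ = -6/√56, θ ≈ 143.30°.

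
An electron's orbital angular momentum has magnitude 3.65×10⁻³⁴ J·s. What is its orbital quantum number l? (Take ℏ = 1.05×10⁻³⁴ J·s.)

l = 3

Dividing by ℏ: |L|/ℏ ≈ 3.476.
l(l+1) ≈ 3.476² ≈ 12.08, so l = 3.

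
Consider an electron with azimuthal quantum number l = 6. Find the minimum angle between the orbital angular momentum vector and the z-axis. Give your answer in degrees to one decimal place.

|L| = √(l(l+1)) ℏ = √42 ℏ.
The smallest angle corresponds to the largest L_z, i.e. m_l = l = 6, giving L_z = 6ℏ.
cos θ_min = 6/√42, so θ_min ≈ 22.2°.

θ_min ≈ 22.2°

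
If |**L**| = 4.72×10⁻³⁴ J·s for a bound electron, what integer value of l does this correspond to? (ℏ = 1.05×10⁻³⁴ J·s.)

l = 4

Dividing by ℏ: |L|/ℏ ≈ 4.495.
Set l(l+1) = 20.21; the integer solution is l = 4.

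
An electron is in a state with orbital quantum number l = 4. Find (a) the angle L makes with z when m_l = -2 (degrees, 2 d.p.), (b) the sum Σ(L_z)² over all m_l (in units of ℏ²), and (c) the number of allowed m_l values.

For m_l = -2: cos θ = -2/√20, θ ≈ 116.57°.
Σ m_l² = 60, so Σ(L_z)² = 60 ℏ².
There are 2l+1 = 9 values of m_l.

θ(m_l=-2) ≈ 116.57°; Σ(L_z)² = 60 ℏ²; 9 values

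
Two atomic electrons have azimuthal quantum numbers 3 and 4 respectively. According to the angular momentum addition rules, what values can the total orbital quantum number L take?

L runs from |3 − 4| = 1 to 3 + 4 = 7.
Allowed values: L = 1, 2, 3, 4, 5, 6, 7.

L = 1, 2, 3, 4, 5, 6, 7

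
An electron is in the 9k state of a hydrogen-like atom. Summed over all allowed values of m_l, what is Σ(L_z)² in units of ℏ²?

Σ(L_z)² = 280 ℏ²

9k means n = 9, l = 7.
m_l runs from −7 to 7, i.e. {-7, -6, -5, -4, -3, -2, -1, 0, 1, 2, 3, 4, 5, 6, 7}.
Summing m² from −7 to 7: Σ m_l² = 280.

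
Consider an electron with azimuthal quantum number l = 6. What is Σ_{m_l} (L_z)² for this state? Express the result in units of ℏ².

The allowed m_l values are -6, -5, -4, -3, -2, -1, 0, 1, 2, 3, 4, 5, 6.
Σ m_l² = 2·(1 + 4 + 9 + 16 + 25 + 36) = 182.

Σ(L_z)² = 182 ℏ²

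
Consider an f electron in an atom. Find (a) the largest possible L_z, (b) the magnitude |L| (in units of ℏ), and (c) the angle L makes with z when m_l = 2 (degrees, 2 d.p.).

L_z,max = 3ℏ; |L| = 2√3 ℏ ≈ 3.464ℏ; θ(m_l=2) ≈ 54.74°

An f state has l = 3.
L_z,max = lℏ = 3ℏ.
|L| = ℏ√(3·4) = 2√3 ℏ ≈ 3.464ℏ.
For m_l = 2: cos θ = 2/√12, θ ≈ 54.74°.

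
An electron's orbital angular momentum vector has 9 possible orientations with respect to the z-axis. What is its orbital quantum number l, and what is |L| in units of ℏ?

9 = 2l + 1, so l = (9−1)/2 = 4.
|L| = ℏ√(l(l+1)) = ℏ√(4·5) = 2√5 ℏ.

l = 4, |L| = 2√5 ℏ ≈ 4.472ℏ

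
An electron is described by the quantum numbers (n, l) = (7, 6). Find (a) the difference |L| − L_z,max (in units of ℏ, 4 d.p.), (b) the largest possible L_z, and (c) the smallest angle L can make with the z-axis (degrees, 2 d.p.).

|L| − L_z,max = (√42 − 6)ℏ ≈ 0.4807ℏ.
L_z,max = lℏ = 6ℏ.
cos θ_min = 6/√42, so θ_min ≈ 22.21°.

|L|−L_z,max ≈ 0.4807ℏ; L_z,max = 6ℏ; θ_min ≈ 22.21°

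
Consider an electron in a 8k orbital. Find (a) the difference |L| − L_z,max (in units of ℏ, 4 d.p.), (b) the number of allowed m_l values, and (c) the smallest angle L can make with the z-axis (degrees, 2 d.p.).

8k means n = 8, l = 7.
|L| − L_z,max = (2√14 − 7)ℏ ≈ 0.4833ℏ.
There are 2l+1 = 15 values of m_l.
cos θ_min = 7/√56, so θ_min ≈ 20.70°.

|L|−L_z,max ≈ 0.4833ℏ; 15 values; θ_min ≈ 20.70°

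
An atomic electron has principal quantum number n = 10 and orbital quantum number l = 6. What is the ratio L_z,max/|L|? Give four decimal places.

|L| = √42 ℏ ≈ 6.4807ℏ, while L_z,max = lℏ = 6ℏ.
L_z,max/|L| = 6/√42 = 0.9258.

L_z,max/|L| = 0.9258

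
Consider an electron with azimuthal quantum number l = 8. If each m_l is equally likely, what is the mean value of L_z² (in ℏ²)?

m_l runs from −8 to 8, i.e. {-8, -7, -6, -5, -4, -3, -2, -1, 0, 1, 2, 3, 4, 5, 6, 7, 8}.
⟨L_z²⟩ = ℏ²·l(l+1)/3 = 24ℏ².

⟨L_z²⟩ = 24 ℏ²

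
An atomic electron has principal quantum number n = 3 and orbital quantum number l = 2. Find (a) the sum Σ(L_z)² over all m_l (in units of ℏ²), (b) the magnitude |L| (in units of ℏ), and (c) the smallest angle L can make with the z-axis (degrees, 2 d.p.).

Σ m_l² = 10, so Σ(L_z)² = 10 ℏ².
|L| = ℏ√(2·3) = √6 ℏ ≈ 2.449ℏ.
cos θ_min = 2/√6, so θ_min ≈ 35.26°.

Σ(L_z)² = 10 ℏ²; |L| = √6 ℏ ≈ 2.449ℏ; θ_min ≈ 35.26°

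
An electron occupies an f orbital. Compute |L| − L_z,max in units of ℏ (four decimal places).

The letter f corresponds to l = 3.
|L| = 2√3 ℏ ≈ 3.4641ℏ, while L_z,max = lℏ = 3ℏ.
The difference is (2√3 − 3)ℏ ≈ 0.4641ℏ.

|L| − L_z,max ≈ 0.4641ℏ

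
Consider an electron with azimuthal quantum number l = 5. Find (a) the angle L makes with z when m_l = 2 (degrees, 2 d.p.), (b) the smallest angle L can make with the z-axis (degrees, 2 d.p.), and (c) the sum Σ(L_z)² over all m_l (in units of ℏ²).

For m_l = 2: cos θ = 2/√30, θ ≈ 68.58°.
cos θ_min = 5/√30, so θ_min ≈ 24.09°.
Σ m_l² = 110, so Σ(L_z)² = 110 ℏ².

θ(m_l=2) ≈ 68.58°; θ_min ≈ 24.09°; Σ(L_z)² = 110 ℏ²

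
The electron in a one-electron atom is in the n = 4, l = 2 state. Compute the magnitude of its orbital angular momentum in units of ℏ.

|L| = ℏ√(l(l+1)) = ℏ√(2·3) = √6 ℏ

|L| = √6 ℏ ≈ 2.449ℏ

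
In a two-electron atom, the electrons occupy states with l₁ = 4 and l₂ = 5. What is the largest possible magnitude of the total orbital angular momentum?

|L_tot|_max = 3√10 ℏ ≈ 9.487ℏ

L runs from |4 − 5| = 1 to 4 + 5 = 9.
Allowed values: L = 1, 2, 3, 4, 5, 6, 7, 8, 9.
The largest magnitude corresponds to L = 9: |L_tot| = ℏ√(9·10) = 3√10 ℏ.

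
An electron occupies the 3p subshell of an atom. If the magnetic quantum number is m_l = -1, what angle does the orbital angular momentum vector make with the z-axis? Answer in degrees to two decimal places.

3p means n = 3, l = 1.
|L| = ℏ√(l(l+1)) = √2 ℏ.
L_z = m_l ℏ = −1ℏ.
cos θ = L_z/|L| = -1/√2, so θ ≈ 135.00°.

θ ≈ 135.00°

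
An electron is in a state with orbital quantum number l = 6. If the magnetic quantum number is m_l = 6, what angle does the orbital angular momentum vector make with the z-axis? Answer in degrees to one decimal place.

θ ≈ 22.2°

|L| = ℏ√(l(l+1)) = √42 ℏ.
L_z = m_l ℏ = 6ℏ.
cos θ = L_z/|L| = 6/√42, so θ ≈ 22.2°.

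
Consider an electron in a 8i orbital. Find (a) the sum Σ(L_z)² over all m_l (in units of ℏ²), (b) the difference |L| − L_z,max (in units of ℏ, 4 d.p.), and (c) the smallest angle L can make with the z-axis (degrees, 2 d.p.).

Σ(L_z)² = 182 ℏ²; |L|−L_z,max ≈ 0.4807ℏ; θ_min ≈ 22.21°

For 8i, l = 6.
Σ m_l² = 182, so Σ(L_z)² = 182 ℏ².
|L| − L_z,max = (√42 − 6)ℏ ≈ 0.4807ℏ.
cos θ_min = 6/√42, so θ_min ≈ 22.21°.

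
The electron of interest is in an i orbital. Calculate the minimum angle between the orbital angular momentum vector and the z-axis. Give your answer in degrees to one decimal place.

θ_min ≈ 22.2°

An i state has l = 6.
|L|² = l(l+1)ℏ² = 42ℏ², so |L| = √42 ℏ.
The smallest angle corresponds to the largest L_z, i.e. m_l = l = 6, giving L_z = 6ℏ.
cos θ_min = 6/√42, so θ_min ≈ 22.2°.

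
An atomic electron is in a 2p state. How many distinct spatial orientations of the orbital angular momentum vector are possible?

The 2p subshell has l = 1.
The number of m_l values is 2l + 1 = 2·1 + 1 = 3.

3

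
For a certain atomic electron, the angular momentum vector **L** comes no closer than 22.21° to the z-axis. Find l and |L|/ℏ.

l = 6, |L| = √42 ℏ ≈ 6.481ℏ

cos θ_min = l/√(l(l+1)) = √(l/(l+1)), so l/(l+1) = cos²(22.21°) = 0.8571.
l = cos²θ/sin²θ ≈ 6.
Then |L| = ℏ√(6·7) = √42 ℏ.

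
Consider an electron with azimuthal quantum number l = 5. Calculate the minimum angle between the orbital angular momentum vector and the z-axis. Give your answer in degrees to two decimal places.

θ_min ≈ 24.09°

|L|² = l(l+1)ℏ² = 30ℏ², so |L| = √30 ℏ.
The smallest angle corresponds to the largest L_z, i.e. m_l = l = 5, giving L_z = 5ℏ.
cos θ_min = 5/√30, so θ_min ≈ 24.09°.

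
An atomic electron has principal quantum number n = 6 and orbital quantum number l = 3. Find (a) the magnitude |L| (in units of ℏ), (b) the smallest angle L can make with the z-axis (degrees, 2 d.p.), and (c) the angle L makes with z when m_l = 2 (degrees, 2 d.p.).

|L| = 2√3 ℏ ≈ 3.464ℏ; θ_min ≈ 30.00°; θ(m_l=2) ≈ 54.74°

|L| = ℏ√(3·4) = 2√3 ℏ ≈ 3.464ℏ.
cos θ_min = 3/√12, so θ_min ≈ 30.00°.
For m_l = 2: cos θ = 2/√12, θ ≈ 54.74°.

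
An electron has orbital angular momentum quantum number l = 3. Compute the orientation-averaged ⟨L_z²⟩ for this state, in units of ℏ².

⟨L_z²⟩ = 4 ℏ²

The allowed m_l values are -3, -2, -1, 0, 1, 2, 3.
⟨L_z²⟩ = ℏ²·l(l+1)/3 = 4ℏ².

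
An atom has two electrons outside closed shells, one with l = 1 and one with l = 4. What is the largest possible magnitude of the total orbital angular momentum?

By the triangle rule, |l₁ − l₂| ≤ L ≤ l₁ + l₂.
Allowed values: L = 3, 4, 5.
The largest magnitude corresponds to L = 5: |L_tot| = ℏ√(5·6) = √30 ℏ.

|L_tot|_max = √30 ℏ ≈ 5.477ℏ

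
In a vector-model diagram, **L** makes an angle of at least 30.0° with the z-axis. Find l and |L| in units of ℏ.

l = 3, |L| = 2√3 ℏ ≈ 3.464ℏ

cos θ_min = l/√(l(l+1)) = √(l/(l+1)), so l/(l+1) = cos²(30.0°) = 0.7500.
Solving: l = 3.
Then |L| = ℏ√(3·4) = 2√3 ℏ.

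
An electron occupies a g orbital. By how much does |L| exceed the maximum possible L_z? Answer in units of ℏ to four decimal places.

|L| − L_z,max ≈ 0.4721ℏ

G corresponds to l = 4.
|L| = 2√5 ℏ ≈ 4.4721ℏ, while L_z,max = lℏ = 4ℏ.
The difference is (2√5 − 4)ℏ ≈ 0.4721ℏ.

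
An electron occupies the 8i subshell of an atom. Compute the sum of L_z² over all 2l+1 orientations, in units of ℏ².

The 8i subshell has l = 6.
m_l runs from −6 to 6, i.e. {-6, -5, -4, -3, -2, -1, 0, 1, 2, 3, 4, 5, 6}.
Summing m² from −6 to 6: Σ m_l² = 182.

Σ(L_z)² = 182 ℏ²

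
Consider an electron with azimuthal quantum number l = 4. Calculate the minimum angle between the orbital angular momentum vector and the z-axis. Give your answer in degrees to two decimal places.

θ_min ≈ 26.57°

|L| = ℏ√(l(l+1)) = 2√5 ℏ.
The smallest angle corresponds to the largest L_z, i.e. m_l = l = 4, giving L_z = 4ℏ.
cos θ_min = 4/√20, so θ_min ≈ 26.57°.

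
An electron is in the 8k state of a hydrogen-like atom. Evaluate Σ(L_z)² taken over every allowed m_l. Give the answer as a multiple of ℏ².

For 8k, l = 7.
m_l runs from −7 to 7, i.e. {-7, -6, -5, -4, -3, -2, -1, 0, 1, 2, 3, 4, 5, 6, 7}.
Σ m_l² = 2·(1 + 4 + 9 + 16 + 25 + 36 + 49) = 280.

Σ(L_z)² = 280 ℏ²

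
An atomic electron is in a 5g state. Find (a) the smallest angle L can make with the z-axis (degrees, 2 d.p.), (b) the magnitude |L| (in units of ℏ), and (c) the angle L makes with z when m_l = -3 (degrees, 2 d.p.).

θ_min ≈ 26.57°; |L| = 2√5 ℏ ≈ 4.472ℏ; θ(m_l=-3) ≈ 132.13°

The 5g subshell has l = 4.
cos θ_min = 4/√20, so θ_min ≈ 26.57°.
|L| = ℏ√(4·5) = 2√5 ℏ ≈ 4.472ℏ.
For m_l = -3: cos θ = -3/√20, θ ≈ 132.13°.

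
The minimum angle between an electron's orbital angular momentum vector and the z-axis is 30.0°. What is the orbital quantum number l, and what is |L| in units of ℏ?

At minimum angle, m_l = l, so cos θ = l/√(l(l+1)); cos²θ = l/(l+1) = 0.7500.
l = cos²θ/sin²θ ≈ 3.
Then |L| = ℏ√(3·4) = 2√3 ℏ.

l = 3, |L| = 2√3 ℏ ≈ 3.464ℏ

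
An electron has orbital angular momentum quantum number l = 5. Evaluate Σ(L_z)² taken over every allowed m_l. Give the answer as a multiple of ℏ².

Σ(L_z)² = 110 ℏ²

m_l runs from −5 to 5, i.e. {-5, -4, -3, -2, -1, 0, 1, 2, 3, 4, 5}.
Summing m² from −5 to 5: Σ m_l² = 110.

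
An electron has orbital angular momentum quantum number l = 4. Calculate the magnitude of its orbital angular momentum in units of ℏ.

|L| = ℏ√(l(l+1)) = ℏ√(4·5) = 2√5 ℏ

|L| = 2√5 ℏ ≈ 4.472ℏ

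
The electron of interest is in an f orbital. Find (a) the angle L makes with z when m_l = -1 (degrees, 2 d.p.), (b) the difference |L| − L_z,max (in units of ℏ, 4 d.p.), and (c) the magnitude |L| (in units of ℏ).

The letter f corresponds to l = 3.
For m_l = -1: cos θ = -1/√12, θ ≈ 106.78°.
|L| − L_z,max = (2√3 − 3)ℏ ≈ 0.4641ℏ.
|L| = ℏ√(3·4) = 2√3 ℏ ≈ 3.464ℏ.

θ(m_l=-1) ≈ 106.78°; |L|−L_z,max ≈ 0.4641ℏ; |L| = 2√3 ℏ ≈ 3.464ℏ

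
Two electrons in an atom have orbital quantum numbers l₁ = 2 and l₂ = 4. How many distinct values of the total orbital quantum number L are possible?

5

L runs from |2 − 4| = 2 to 2 + 4 = 6.
Allowed values: L = 2, 3, 4, 5, 6.
That is 5 values.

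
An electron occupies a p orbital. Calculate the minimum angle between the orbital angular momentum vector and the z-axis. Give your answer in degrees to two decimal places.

For a p orbital, l = 1.
|L| = √(l(l+1)) ℏ = √2 ℏ.
The smallest angle corresponds to the largest L_z, i.e. m_l = l = 1, giving L_z = 1ℏ.
cos θ_min = 1/√2, so θ_min ≈ 45.00°.

θ_min ≈ 45.00°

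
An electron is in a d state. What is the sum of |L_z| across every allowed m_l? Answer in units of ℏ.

Σ|L_z| = 6 ℏ

The letter d corresponds to l = 2.
The allowed m_l values are -2, -1, 0, 1, 2.
Σ|m_l| = 2·2(2+1)/2 = 6.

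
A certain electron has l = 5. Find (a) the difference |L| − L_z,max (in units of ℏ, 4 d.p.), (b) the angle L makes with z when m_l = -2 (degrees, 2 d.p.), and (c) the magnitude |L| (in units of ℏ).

|L|−L_z,max ≈ 0.4772ℏ; θ(m_l=-2) ≈ 111.42°; |L| = √30 ℏ ≈ 5.477ℏ

|L| − L_z,max = (√30 − 5)ℏ ≈ 0.4772ℏ.
For m_l = -2: cos θ = -2/√30, θ ≈ 111.42°.
|L| = ℏ√(5·6) = √30 ℏ ≈ 5.477ℏ.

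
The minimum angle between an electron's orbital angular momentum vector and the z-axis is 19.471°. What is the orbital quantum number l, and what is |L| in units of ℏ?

l = 8, |L| = 6√2 ℏ ≈ 8.485ℏ

cos θ_min = l/√(l(l+1)) = √(l/(l+1)), so l/(l+1) = cos²(19.471°) = 0.8889.
Solving: l = 8.
Then |L| = ℏ√(8·9) = 6√2 ℏ.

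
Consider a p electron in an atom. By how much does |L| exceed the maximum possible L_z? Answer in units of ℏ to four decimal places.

For a p orbital, l = 1.
|L| = √2 ℏ ≈ 1.4142ℏ, while L_z,max = lℏ = 1ℏ.
The difference is (√2 − 1)ℏ ≈ 0.4142ℏ.

|L| − L_z,max ≈ 0.4142ℏ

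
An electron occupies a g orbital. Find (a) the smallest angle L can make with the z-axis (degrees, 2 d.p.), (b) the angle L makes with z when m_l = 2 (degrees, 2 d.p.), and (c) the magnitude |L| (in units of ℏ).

θ_min ≈ 26.57°; θ(m_l=2) ≈ 63.43°; |L| = 2√5 ℏ ≈ 4.472ℏ

The letter g corresponds to l = 4.
cos θ_min = 4/√20, so θ_min ≈ 26.57°.
For m_l = 2: cos θ = 2/√20, θ ≈ 63.43°.
|L| = ℏ√(4·5) = 2√5 ℏ ≈ 4.472ℏ.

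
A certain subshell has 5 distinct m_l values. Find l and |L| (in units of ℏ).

l = 2, |L| = √6 ℏ ≈ 2.449ℏ

Since there are 2l+1 = 5 values of m_l, l = 2.
|L| = ℏ√(l(l+1)) = ℏ√(2·3) = √6 ℏ.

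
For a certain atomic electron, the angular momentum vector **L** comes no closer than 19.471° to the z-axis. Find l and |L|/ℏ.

l = 8, |L| = 6√2 ℏ ≈ 8.485ℏ

cos θ_min = l/√(l(l+1)) = √(l/(l+1)), so l/(l+1) = cos²(19.471°) = 0.8889.
Thus l = 0.8889/(1 − 0.8889) ≈ 8.
Then |L| = ℏ√(8·9) = 6√2 ℏ.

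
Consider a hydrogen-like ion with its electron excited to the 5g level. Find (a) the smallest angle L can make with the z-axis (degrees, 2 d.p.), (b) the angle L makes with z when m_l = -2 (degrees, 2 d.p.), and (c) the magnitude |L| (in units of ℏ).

The 5g level has l = 4.
cos θ_min = 4/√20, so θ_min ≈ 26.57°.
For m_l = -2: cos θ = -2/√20, θ ≈ 116.57°.
|L| = ℏ√(4·5) = 2√5 ℏ ≈ 4.472ℏ.

θ_min ≈ 26.57°; θ(m_l=-2) ≈ 116.57°; |L| = 2√5 ℏ ≈ 4.472ℏ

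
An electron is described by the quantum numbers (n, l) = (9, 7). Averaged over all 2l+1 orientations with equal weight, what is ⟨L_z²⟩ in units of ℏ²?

⟨L_z²⟩ = 18.67 ℏ²

The allowed m_l values are -7, -6, -5, -4, -3, -2, -1, 0, 1, 2, 3, 4, 5, 6, 7.
⟨L_z²⟩ = ℏ²·l(l+1)/3 = 18.67ℏ².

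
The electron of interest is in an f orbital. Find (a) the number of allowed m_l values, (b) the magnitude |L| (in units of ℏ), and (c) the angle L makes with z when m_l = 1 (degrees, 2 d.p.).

7 values; |L| = 2√3 ℏ ≈ 3.464ℏ; θ(m_l=1) ≈ 73.22°

For an f orbital, l = 3.
There are 2l+1 = 7 values of m_l.
|L| = ℏ√(3·4) = 2√3 ℏ ≈ 3.464ℏ.
For m_l = 1: cos θ = 1/√12, θ ≈ 73.22°.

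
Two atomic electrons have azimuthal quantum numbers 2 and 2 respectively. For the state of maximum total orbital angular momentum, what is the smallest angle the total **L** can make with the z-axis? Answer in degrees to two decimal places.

Angular momentum addition gives L = |l₁ − l₂|, …, l₁ + l₂.
So L can be 0, 1, 2, 3, 4.
The maximum is L = 4, with |L_tot| = ℏ√(4·5) = 2√5 ℏ.
The minimum angle with z is arccos(4/√20) ≈ 26.57°.

θ_min ≈ 26.57°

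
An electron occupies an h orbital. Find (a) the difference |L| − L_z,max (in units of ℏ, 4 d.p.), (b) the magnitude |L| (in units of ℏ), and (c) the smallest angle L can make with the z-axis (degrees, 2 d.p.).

An h state has l = 5.
|L| − L_z,max = (√30 − 5)ℏ ≈ 0.4772ℏ.
|L| = ℏ√(5·6) = √30 ℏ ≈ 5.477ℏ.
cos θ_min = 5/√30, so θ_min ≈ 24.09°.

|L|−L_z,max ≈ 0.4772ℏ; |L| = √30 ℏ ≈ 5.477ℏ; θ_min ≈ 24.09°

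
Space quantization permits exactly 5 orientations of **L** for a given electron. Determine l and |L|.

l = 2, |L| = √6 ℏ ≈ 2.449ℏ

5 = 2l + 1, so l = (5−1)/2 = 2.
|L| = ℏ√(l(l+1)) = ℏ√(2·3) = √6 ℏ.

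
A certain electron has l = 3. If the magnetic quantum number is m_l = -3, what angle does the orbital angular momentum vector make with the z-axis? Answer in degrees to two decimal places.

θ ≈ 150.00°

|L| = ℏ√(l(l+1)) = 2√3 ℏ.
L_z = m_l ℏ = −3ℏ.
cos θ = L_z/|L| = -3/√12, so θ ≈ 150.00°.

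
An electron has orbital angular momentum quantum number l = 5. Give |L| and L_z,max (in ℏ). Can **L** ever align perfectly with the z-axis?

|L| = √30 ℏ ≈ 5.4772ℏ, while L_z,max = lℏ = 5ℏ.
Since |L| > L_z,max, the vector can never point exactly along z; the closest it comes is θ_min = arccos(5/√30) ≈ 24.1°.

No: L_z,max = 5ℏ < |L| = √30 ℏ ≈ 5.477ℏ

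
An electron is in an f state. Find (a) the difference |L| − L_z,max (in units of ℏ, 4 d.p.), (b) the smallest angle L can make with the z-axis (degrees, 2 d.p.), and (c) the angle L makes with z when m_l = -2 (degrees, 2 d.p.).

|L|−L_z,max ≈ 0.4641ℏ; θ_min ≈ 30.00°; θ(m_l=-2) ≈ 125.26°

An f state has l = 3.
|L| − L_z,max = (2√3 − 3)ℏ ≈ 0.4641ℏ.
cos θ_min = 3/√12, so θ_min ≈ 30.00°.
For m_l = -2: cos θ = -2/√12, θ ≈ 125.26°.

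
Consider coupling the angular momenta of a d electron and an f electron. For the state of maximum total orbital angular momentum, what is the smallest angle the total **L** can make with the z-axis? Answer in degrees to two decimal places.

By the triangle rule, |l₁ − l₂| ≤ L ≤ l₁ + l₂.
So L can be 1, 2, 3, 4, 5.
The maximum is L = 5, with |L_tot| = ℏ√(5·6) = √30 ℏ.
The minimum angle with z is arccos(5/√30) ≈ 24.09°.

θ_min ≈ 24.09°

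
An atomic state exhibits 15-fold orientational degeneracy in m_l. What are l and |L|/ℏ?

15 = 2l + 1, so l = (15−1)/2 = 7.
Then |L| = √(l(l+1)) ℏ = 2√14 ℏ.

l = 7, |L| = 2√14 ℏ ≈ 7.483ℏ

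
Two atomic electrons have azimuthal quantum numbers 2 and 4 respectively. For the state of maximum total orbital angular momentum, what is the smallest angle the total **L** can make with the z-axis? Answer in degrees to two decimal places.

θ_min ≈ 22.21°

Angular momentum addition gives L = |l₁ − l₂|, …, l₁ + l₂.
Allowed values: L = 2, 3, 4, 5, 6.
The maximum is L = 6, with |L_tot| = ℏ√(6·7) = √42 ℏ.
The minimum angle with z is arccos(6/√42) ≈ 22.21°.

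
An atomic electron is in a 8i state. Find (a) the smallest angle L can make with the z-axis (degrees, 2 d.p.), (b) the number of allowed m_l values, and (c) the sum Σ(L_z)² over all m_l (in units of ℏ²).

For 8i, l = 6.
cos θ_min = 6/√42, so θ_min ≈ 22.21°.
There are 2l+1 = 13 values of m_l.
Σ m_l² = 182, so Σ(L_z)² = 182 ℏ².

θ_min ≈ 22.21°; 13 values; Σ(L_z)² = 182 ℏ²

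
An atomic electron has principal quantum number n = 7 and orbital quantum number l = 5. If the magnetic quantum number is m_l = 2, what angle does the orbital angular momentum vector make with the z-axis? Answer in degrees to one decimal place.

θ ≈ 68.6°

|L| = √(l(l+1)) ℏ = √30 ℏ.
L_z = m_l ℏ = 2ℏ.
cos θ = L_z/|L| = 2/√30, so θ ≈ 68.6°.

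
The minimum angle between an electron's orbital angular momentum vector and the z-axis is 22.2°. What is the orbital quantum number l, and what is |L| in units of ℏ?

l = 6, |L| = √42 ℏ ≈ 6.481ℏ

At minimum angle, m_l = l, so cos θ = l/√(l(l+1)); cos²θ = l/(l+1) = 0.8572.
Thus l = 0.8572/(1 − 0.8572) ≈ 6.
Then |L| = ℏ√(6·7) = √42 ℏ.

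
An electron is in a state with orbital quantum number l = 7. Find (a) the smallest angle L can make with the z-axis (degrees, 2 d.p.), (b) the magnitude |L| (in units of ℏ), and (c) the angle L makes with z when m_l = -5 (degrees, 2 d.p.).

θ_min ≈ 20.70°; |L| = 2√14 ℏ ≈ 7.483ℏ; θ(m_l=-5) ≈ 131.92°

cos θ_min = 7/√56, so θ_min ≈ 20.70°.
|L| = ℏ√(7·8) = 2√14 ℏ ≈ 7.483ℏ.
For m_l = -5: cos θ = -5/√56, θ ≈ 131.92°.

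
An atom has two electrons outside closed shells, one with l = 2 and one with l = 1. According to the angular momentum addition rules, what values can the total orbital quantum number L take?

L = 1, 2, 3

Angular momentum addition gives L = |l₁ − l₂|, …, l₁ + l₂.
Allowed values: L = 1, 2, 3.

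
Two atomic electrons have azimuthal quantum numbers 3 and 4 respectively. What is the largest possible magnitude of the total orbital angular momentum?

By the triangle rule, |l₁ − l₂| ≤ L ≤ l₁ + l₂.
L ∈ {1, 2, 3, 4, 5, 6, 7}.
The largest magnitude corresponds to L = 7: |L_tot| = ℏ√(7·8) = 2√14 ℏ.

|L_tot|_max = 2√14 ℏ ≈ 7.483ℏ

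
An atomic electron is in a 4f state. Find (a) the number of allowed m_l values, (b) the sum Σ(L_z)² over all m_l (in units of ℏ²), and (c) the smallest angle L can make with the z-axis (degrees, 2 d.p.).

7 values; Σ(L_z)² = 28 ℏ²; θ_min ≈ 30.00°

For 4f, l = 3.
There are 2l+1 = 7 values of m_l.
Σ m_l² = 28, so Σ(L_z)² = 28 ℏ².
cos θ_min = 3/√12, so θ_min ≈ 30.00°.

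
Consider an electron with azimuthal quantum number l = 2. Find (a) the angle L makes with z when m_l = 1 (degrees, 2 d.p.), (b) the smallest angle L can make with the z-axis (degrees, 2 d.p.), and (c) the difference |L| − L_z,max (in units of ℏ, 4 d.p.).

θ(m_l=1) ≈ 65.91°; θ_min ≈ 35.26°; |L|−L_z,max ≈ 0.4495ℏ

For m_l = 1: cos θ = 1/√6, θ ≈ 65.91°.
cos θ_min = 2/√6, so θ_min ≈ 35.26°.
|L| − L_z,max = (√6 − 2)ℏ ≈ 0.4495ℏ.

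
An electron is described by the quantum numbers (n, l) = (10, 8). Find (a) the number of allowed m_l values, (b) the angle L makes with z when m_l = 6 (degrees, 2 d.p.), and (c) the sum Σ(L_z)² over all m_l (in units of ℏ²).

There are 2l+1 = 17 values of m_l.
For m_l = 6: cos θ = 6/√72, θ ≈ 45.00°.
Σ m_l² = 408, so Σ(L_z)² = 408 ℏ².

17 values; θ(m_l=6) ≈ 45.00°; Σ(L_z)² = 408 ℏ²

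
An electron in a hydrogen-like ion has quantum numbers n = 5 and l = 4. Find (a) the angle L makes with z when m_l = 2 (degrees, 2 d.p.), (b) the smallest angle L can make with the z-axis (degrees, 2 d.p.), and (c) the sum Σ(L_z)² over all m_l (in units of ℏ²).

For m_l = 2: cos θ = 2/√20, θ ≈ 63.43°.
cos θ_min = 4/√20, so θ_min ≈ 26.57°.
Σ m_l² = 60, so Σ(L_z)² = 60 ℏ².

θ(m_l=2) ≈ 63.43°; θ_min ≈ 26.57°; Σ(L_z)² = 60 ℏ²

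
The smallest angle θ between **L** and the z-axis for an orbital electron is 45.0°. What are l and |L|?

cos θ_min = l/√(l(l+1)) = √(l/(l+1)), so l/(l+1) = cos²(45.0°) = 0.5000.
Solving: l = 1.
Then |L| = ℏ√(1·2) = √2 ℏ.

l = 1, |L| = √2 ℏ ≈ 1.414ℏ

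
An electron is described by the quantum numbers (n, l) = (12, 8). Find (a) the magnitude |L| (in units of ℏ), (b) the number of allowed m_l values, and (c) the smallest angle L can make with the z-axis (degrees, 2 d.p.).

|L| = 6√2 ℏ ≈ 8.485ℏ; 17 values; θ_min ≈ 19.47°

|L| = ℏ√(8·9) = 6√2 ℏ ≈ 8.485ℏ.
There are 2l+1 = 17 values of m_l.
cos θ_min = 8/√72, so θ_min ≈ 19.47°.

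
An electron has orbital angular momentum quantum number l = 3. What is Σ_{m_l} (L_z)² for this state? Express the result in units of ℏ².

m_l runs from −3 to 3, i.e. {-3, -2, -1, 0, 1, 2, 3}.
Summing m² from −3 to 3: Σ m_l² = 28.

Σ(L_z)² = 28 ℏ²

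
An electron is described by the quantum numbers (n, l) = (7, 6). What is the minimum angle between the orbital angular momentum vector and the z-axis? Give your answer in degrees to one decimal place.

θ_min ≈ 22.2°

|L|² = l(l+1)ℏ² = 42ℏ², so |L| = √42 ℏ.
The smallest angle corresponds to the largest L_z, i.e. m_l = l = 6, giving L_z = 6ℏ.
cos θ_min = 6/√42, so θ_min ≈ 22.2°.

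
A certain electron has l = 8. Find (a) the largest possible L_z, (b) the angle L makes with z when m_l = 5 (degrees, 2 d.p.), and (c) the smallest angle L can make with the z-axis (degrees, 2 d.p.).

L_z,max = lℏ = 8ℏ.
For m_l = 5: cos θ = 5/√72, θ ≈ 53.90°.
cos θ_min = 8/√72, so θ_min ≈ 19.47°.

L_z,max = 8ℏ; θ(m_l=5) ≈ 53.90°; θ_min ≈ 19.47°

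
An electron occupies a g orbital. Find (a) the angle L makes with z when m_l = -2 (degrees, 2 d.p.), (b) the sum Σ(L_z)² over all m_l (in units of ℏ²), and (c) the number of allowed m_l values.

θ(m_l=-2) ≈ 116.57°; Σ(L_z)² = 60 ℏ²; 9 values

A g state has l = 4.
For m_l = -2: cos θ = -2/√20, θ ≈ 116.57°.
Σ m_l² = 60, so Σ(L_z)² = 60 ℏ².
There are 2l+1 = 9 values of m_l.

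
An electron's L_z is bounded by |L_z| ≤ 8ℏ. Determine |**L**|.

|L| = 6√2 ℏ ≈ 8.485ℏ

The maximum L_z equals lℏ, giving l = 8.
Then |L| = ℏ√(8·9) = 6√2 ℏ.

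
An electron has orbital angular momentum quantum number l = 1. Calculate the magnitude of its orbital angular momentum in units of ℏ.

|L| = ℏ√(l(l+1)) = ℏ√(1·2) = √2 ℏ

|L| = √2 ℏ ≈ 1.414ℏ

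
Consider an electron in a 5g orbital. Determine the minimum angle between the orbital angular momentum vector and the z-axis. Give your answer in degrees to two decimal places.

θ_min ≈ 26.57°

The 5g subshell has l = 4.
|L|² = l(l+1)ℏ² = 20ℏ², so |L| = 2√5 ℏ.
The smallest angle corresponds to the largest L_z, i.e. m_l = l = 4, giving L_z = 4ℏ.
cos θ_min = 4/√20, so θ_min ≈ 26.57°.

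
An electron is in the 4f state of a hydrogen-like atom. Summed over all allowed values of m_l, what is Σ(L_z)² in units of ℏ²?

Σ(L_z)² = 28 ℏ²

4f means n = 4, l = 3.
The allowed m_l values are -3, -2, -1, 0, 1, 2, 3.
Σ m_l² = l(l+1)(2l+1)/3 = 3·4·7/3 = 28.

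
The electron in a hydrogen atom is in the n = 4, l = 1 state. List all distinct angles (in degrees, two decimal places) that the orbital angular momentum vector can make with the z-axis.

θ ∈ {45.00°, 90.00°, 135.00°}

|L| = √(l(l+1)) ℏ = √2 ℏ.
cos θ = m_l/√2 for each m_l ∈ {-1, 0, 1}.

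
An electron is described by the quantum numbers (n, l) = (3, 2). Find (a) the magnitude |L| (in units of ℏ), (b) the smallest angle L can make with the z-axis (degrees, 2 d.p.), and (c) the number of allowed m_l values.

|L| = ℏ√(2·3) = √6 ℏ ≈ 2.449ℏ.
cos θ_min = 2/√6, so θ_min ≈ 35.26°.
There are 2l+1 = 5 values of m_l.

|L| = √6 ℏ ≈ 2.449ℏ; θ_min ≈ 35.26°; 5 values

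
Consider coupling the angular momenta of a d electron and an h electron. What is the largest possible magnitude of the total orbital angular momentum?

|L_tot|_max = 2√14 ℏ ≈ 7.483ℏ

By the triangle rule, |l₁ − l₂| ≤ L ≤ l₁ + l₂.
So L can be 3, 4, 5, 6, 7.
The largest magnitude corresponds to L = 7: |L_tot| = ℏ√(7·8) = 2√14 ℏ.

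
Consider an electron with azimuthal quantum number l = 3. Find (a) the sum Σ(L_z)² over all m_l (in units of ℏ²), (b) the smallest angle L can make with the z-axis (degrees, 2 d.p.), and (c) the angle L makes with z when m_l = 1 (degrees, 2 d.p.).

Σ m_l² = 28, so Σ(L_z)² = 28 ℏ².
cos θ_min = 3/√12, so θ_min ≈ 30.00°.
For m_l = 1: cos θ = 1/√12, θ ≈ 73.22°.

Σ(L_z)² = 28 ℏ²; θ_min ≈ 30.00°; θ(m_l=1) ≈ 73.22°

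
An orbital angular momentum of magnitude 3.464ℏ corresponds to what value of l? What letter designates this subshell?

Since |L|² = l(l+1)ℏ², l(l+1) = 12.
The positive root is l = 3.

l = 3 (f orbital)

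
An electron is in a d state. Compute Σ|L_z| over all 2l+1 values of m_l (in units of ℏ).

Σ|L_z| = 6 ℏ

For a d orbital, l = 2.
m_l ∈ {-2, -1, 0, 1, 2}.
Σ|m_l| = 2·2(2+1)/2 = 6.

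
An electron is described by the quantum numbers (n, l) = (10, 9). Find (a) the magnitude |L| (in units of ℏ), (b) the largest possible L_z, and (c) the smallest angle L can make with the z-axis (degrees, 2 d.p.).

|L| = ℏ√(9·10) = 3√10 ℏ ≈ 9.487ℏ.
L_z,max = lℏ = 9ℏ.
cos θ_min = 9/√90, so θ_min ≈ 18.43°.

|L| = 3√10 ℏ ≈ 9.487ℏ; L_z,max = 9ℏ; θ_min ≈ 18.43°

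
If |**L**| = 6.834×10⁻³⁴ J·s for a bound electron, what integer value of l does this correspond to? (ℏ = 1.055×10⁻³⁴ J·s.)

l = 6

Dividing by ℏ: |L|/ℏ ≈ 6.478.
Set l(l+1) = 41.96; the integer solution is l = 6.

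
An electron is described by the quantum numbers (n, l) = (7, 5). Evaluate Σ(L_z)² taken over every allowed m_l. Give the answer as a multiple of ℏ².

The allowed m_l values are -5, -4, -3, -2, -1, 0, 1, 2, 3, 4, 5.
Σ m_l² = l(l+1)(2l+1)/3 = 5·6·11/3 = 110.

Σ(L_z)² = 110 ℏ²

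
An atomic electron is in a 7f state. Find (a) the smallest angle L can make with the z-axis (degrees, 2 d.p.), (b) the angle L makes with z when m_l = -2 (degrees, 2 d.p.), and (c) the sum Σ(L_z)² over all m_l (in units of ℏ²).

θ_min ≈ 30.00°; θ(m_l=-2) ≈ 125.26°; Σ(L_z)² = 28 ℏ²

For 7f, l = 3.
cos θ_min = 3/√12, so θ_min ≈ 30.00°.
For m_l = -2: cos θ = -2/√12, θ ≈ 125.26°.
Σ m_l² = 28, so Σ(L_z)² = 28 ℏ².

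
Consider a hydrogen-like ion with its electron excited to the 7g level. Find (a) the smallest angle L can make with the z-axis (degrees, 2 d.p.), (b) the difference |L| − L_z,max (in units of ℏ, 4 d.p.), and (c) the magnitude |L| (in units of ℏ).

θ_min ≈ 26.57°; |L|−L_z,max ≈ 0.4721ℏ; |L| = 2√5 ℏ ≈ 4.472ℏ

The 7g level has l = 4.
cos θ_min = 4/√20, so θ_min ≈ 26.57°.
|L| − L_z,max = (2√5 − 4)ℏ ≈ 0.4721ℏ.
|L| = ℏ√(4·5) = 2√5 ℏ ≈ 4.472ℏ.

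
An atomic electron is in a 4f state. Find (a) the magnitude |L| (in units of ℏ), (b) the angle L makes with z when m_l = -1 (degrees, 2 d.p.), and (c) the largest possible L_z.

|L| = 2√3 ℏ ≈ 3.464ℏ; θ(m_l=-1) ≈ 106.78°; L_z,max = 3ℏ

The 4f subshell has l = 3.
|L| = ℏ√(3·4) = 2√3 ℏ ≈ 3.464ℏ.
For m_l = -1: cos θ = -1/√12, θ ≈ 106.78°.
L_z,max = lℏ = 3ℏ.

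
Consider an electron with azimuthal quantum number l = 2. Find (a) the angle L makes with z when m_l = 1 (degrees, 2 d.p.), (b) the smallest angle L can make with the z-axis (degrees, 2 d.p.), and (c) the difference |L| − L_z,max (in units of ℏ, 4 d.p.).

For m_l = 1: cos θ = 1/√6, θ ≈ 65.91°.
cos θ_min = 2/√6, so θ_min ≈ 35.26°.
|L| − L_z,max = (√6 − 2)ℏ ≈ 0.4495ℏ.

θ(m_l=1) ≈ 65.91°; θ_min ≈ 35.26°; |L|−L_z,max ≈ 0.4495ℏ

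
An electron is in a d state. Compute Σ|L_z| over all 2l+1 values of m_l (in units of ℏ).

For a d orbital, l = 2.
The allowed m_l values are -2, -1, 0, 1, 2.
Σ|m_l| = l(l+1) = 6.

Σ|L_z| = 6 ℏ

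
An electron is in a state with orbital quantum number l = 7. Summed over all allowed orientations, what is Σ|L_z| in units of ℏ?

The allowed m_l values are -7, -6, -5, -4, -3, -2, -1, 0, 1, 2, 3, 4, 5, 6, 7.
Σ|m_l| = 2·7(7+1)/2 = 56.

Σ|L_z| = 56 ℏ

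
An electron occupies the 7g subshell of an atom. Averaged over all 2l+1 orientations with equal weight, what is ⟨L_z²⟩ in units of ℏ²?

⟨L_z²⟩ = 6.667 ℏ²

For 7g, l = 4.
The allowed m_l values are -4, -3, -2, -1, 0, 1, 2, 3, 4.
Average of L_z² over 9 states: 60/9 ℏ² = 6.667 ℏ².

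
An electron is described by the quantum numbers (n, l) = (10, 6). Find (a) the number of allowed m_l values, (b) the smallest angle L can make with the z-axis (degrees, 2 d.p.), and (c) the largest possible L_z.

13 values; θ_min ≈ 22.21°; L_z,max = 6ℏ

There are 2l+1 = 13 values of m_l.
cos θ_min = 6/√42, so θ_min ≈ 22.21°.
L_z,max = lℏ = 6ℏ.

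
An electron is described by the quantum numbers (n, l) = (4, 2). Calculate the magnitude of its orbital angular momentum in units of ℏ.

|L| = √6 ℏ ≈ 2.449ℏ

|L| = ℏ√(l(l+1)) = ℏ√(2·3) = √6 ℏ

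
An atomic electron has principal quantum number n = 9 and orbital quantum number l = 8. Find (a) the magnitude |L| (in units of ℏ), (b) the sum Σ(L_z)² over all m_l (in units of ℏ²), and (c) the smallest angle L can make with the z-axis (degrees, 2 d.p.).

|L| = ℏ√(8·9) = 6√2 ℏ ≈ 8.485ℏ.
Σ m_l² = 408, so Σ(L_z)² = 408 ℏ².
cos θ_min = 8/√72, so θ_min ≈ 19.47°.

|L| = 6√2 ℏ ≈ 8.485ℏ; Σ(L_z)² = 408 ℏ²; θ_min ≈ 19.47°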